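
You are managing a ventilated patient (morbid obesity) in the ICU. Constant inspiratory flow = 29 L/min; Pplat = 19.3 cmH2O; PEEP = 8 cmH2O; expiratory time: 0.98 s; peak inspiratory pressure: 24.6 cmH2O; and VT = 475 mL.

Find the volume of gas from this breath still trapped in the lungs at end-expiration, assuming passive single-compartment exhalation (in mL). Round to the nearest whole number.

Flow: 29 L/min ÷ 60 = 0.4833 L/s.
R = (PIP − Pplat)/V̇ = (24.6 − 19.3) / 0.4833 = 5.3/0.4833 = 10.966 cmH2O·s/L.
C = Vt/(Pplat − PEEP) = 475.0 / (19.3 − 8) = 475.0/11.3 = 42.035 mL/cmH2O.
τ = R × C = 10.966 × 0.04204 L/cmH2O = 0.461 s.
Fraction remaining = e^(−Te/τ) = e^(−0.98/0.461) = 0.1193.
Trapped volume = 475.0 × 0.1193 = 56.668 mL.

57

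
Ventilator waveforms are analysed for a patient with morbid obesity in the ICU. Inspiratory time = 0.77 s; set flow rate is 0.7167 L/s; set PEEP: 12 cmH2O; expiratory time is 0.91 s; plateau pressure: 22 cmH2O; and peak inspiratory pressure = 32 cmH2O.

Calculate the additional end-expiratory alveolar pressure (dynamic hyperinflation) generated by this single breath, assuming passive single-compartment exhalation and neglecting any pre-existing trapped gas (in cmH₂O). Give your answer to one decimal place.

3.1

Vt = flow × Ti = 0.7167 L/s × 0.77 s × 1000 mL/L = 551.86 mL.
R = (PIP − Pplat)/V̇ = (32 − 22) / 0.7167 = 10.0/0.7167 = 13.953 cmH2O·s/L.
C = Vt/(Pplat − PEEP) = 551.86 / (22 − 12) = 551.86/10.0 = 55.186 mL/cmH2O.
τ = R × C = 13.953 × 0.05519 L/cmH2O = 0.7701 s.
Fraction remaining = e^(−Te/τ) = e^(−0.91/0.7701) = 0.3068; trapped volume = 551.86 × 0.3068 = 169.31 mL.
Additional alveolar pressure from trapping ≈ V_trapped / C = 169.31 / 55.186 = 3.068 cmH2O.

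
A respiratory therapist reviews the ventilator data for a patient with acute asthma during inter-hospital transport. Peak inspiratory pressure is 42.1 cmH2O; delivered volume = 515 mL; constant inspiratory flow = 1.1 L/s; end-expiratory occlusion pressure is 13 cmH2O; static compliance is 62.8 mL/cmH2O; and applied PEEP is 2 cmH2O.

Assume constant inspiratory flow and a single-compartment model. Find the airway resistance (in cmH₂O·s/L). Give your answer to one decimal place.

19.0

Total PEEP = 13 cmH2O (set 2 + intrinsic 11); this is the baseline alveolar pressure.
Equation of motion (constant flow): PIP = Vt/C + R·V̇ + PEEP.
R·V̇ = PIP − Vt/C − PEEP = 42.1 − 515/62.8 − 13 = 42.1 − 8.201 − 13 = 20.899 cmH2O.
R = 20.899 / 1.1 = 18.999 cmH2O·s/L.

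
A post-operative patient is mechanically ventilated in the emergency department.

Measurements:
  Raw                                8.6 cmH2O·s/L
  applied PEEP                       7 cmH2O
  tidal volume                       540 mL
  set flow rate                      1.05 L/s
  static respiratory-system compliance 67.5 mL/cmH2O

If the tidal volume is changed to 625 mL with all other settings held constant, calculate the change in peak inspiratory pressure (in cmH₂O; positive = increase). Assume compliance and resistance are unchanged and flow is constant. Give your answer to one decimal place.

1.3

PIP = Vt/C + R·V̇ + PEEP (constant-flow equation of motion).
Only the elastic term changes: ΔPIP = ΔVt / C = (625 − 540) / 67.5 = 1.259 cmH2O.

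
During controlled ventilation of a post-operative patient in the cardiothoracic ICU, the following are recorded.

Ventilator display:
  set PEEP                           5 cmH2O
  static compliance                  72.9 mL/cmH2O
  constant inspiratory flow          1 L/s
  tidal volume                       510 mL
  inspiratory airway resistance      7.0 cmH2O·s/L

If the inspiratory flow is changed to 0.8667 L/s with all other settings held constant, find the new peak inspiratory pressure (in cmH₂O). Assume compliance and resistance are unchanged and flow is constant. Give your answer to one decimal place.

PIP = Vt/C + R·V̇ + PEEP (constant-flow equation of motion).
Only the resistive term changes: ΔPIP = R × ΔV̇ = 7.0 × (0.8667 − 1) = 7.0 × -0.1333 = -0.9331 cmH2O.
Original PIP = 510/72.9 + 7.0×1 + 5 = 18.996 cmH2O; new PIP = 18.996 + (-0.9331) = 18.063 cmH2O.

18.1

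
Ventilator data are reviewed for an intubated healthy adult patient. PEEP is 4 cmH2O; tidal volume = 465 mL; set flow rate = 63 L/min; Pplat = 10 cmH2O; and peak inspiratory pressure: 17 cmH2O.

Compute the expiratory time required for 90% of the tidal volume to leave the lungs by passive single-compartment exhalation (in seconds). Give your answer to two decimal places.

Flow: 63 L/min ÷ 60 = 1.05 L/s.
R = (PIP − Pplat)/V̇ = (17 − 10) / 1.05 = 7.0/1.05 = 6.667 cmH2O·s/L.
C = Vt/(Pplat − PEEP) = 465.0 / (10 − 4) = 465.0/6.0 = 77.5 mL/cmH2O.
τ = R × C = 6.667 × 0.0775 L/cmH2O = 0.5167 s.
t = −τ·ln(1 − 0.90) = −0.5167·ln(0.1) = 1.19 s.

1.19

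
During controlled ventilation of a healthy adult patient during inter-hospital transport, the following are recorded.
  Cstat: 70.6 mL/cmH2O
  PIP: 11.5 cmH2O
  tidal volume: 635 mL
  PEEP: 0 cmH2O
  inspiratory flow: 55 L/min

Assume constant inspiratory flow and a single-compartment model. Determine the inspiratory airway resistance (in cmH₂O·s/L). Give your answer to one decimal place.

2.7

Flow: 55 L/min ÷ 60 = 0.9167 L/s.
Equation of motion (constant flow): PIP = Vt/C + R·V̇ + PEEP.
R·V̇ = PIP − Vt/C − PEEP = 11.5 − 635/70.6 − 0 = 11.5 − 8.994 − 0 = 2.506 cmH2O.
R = 2.506 / 0.9167 = 2.734 cmH2O·s/L.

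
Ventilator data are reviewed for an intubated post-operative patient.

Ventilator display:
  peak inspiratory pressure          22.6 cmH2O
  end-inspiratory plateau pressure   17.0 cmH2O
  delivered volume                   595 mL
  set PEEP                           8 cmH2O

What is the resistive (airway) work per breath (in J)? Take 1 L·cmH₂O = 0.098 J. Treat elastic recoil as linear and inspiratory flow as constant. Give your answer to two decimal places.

With constant inspiratory flow the resistive pressure is constant at PIP − Pplat = 22.6 − 17.0 = 5.6 cmH2O, so resistive work = 5.6 × 0.595 = 3.332 L·cmH2O.
× 0.098 J/(L·cmH2O) → 0.3265 J.

0.33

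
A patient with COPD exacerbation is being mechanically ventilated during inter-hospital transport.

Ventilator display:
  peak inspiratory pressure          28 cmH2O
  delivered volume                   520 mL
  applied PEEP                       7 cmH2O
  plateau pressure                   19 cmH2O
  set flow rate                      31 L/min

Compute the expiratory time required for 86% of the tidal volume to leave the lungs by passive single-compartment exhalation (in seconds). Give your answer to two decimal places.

Flow: 31 L/min ÷ 60 = 0.5167 L/s.
R = (PIP − Pplat)/V̇ = (28 − 19) / 0.5167 = 9.0/0.5167 = 17.418 cmH2O·s/L.
C = Vt/(Pplat − PEEP) = 520.0 / (19 − 7) = 520.0/12.0 = 43.333 mL/cmH2O.
τ = R × C = 17.418 × 0.04333 L/cmH2O = 0.7547 s.
t = −τ·ln(1 − 0.86) = −0.7547·ln(0.14) = 1.484 s.

1.48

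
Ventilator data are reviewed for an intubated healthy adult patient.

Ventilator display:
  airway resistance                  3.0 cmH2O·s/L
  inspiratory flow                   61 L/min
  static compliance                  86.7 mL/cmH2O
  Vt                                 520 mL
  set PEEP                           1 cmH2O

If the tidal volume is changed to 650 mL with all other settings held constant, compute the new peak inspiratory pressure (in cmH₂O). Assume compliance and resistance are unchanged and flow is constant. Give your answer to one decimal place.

Flow: 61 L/min ÷ 60 = 1.0167 L/s.
PIP = Vt/C + R·V̇ + PEEP (constant-flow equation of motion).
Only the elastic term changes: ΔPIP = ΔVt / C = (650 − 520) / 86.7 = 1.499 cmH2O.
Original PIP = 520/86.7 + 3.0×1.0167 + 1 = 10.048 cmH2O; new PIP = 10.048 + (1.499) = 11.547 cmH2O.

11.5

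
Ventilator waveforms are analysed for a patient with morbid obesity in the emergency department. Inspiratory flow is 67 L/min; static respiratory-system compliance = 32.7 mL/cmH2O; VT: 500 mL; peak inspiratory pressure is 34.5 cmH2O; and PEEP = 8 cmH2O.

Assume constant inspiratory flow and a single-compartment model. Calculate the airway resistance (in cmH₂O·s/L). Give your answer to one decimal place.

10.0

Flow: 67 L/min ÷ 60 = 1.1167 L/s.
Equation of motion (constant flow): PIP = Vt/C + R·V̇ + PEEP.
R·V̇ = PIP − Vt/C − PEEP = 34.5 − 500/32.7 − 8 = 34.5 − 15.291 − 8 = 11.209 cmH2O.
R = 11.209 / 1.1167 = 10.038 cmH2O·s/L.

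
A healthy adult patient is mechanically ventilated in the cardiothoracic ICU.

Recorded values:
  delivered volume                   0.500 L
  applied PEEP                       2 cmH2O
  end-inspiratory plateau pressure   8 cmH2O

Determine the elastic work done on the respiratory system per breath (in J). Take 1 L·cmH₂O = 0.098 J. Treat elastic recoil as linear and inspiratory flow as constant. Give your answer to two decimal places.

0.15

Elastic work ≈ ½ × (Pplat − PEEP) × Vt = 0.5 × (8 − 2) × 0.500 L = 0.5 × 6.0 × 0.500 = 1.5 L·cmH2O.
× 0.098 J/(L·cmH2O) → 0.147 J.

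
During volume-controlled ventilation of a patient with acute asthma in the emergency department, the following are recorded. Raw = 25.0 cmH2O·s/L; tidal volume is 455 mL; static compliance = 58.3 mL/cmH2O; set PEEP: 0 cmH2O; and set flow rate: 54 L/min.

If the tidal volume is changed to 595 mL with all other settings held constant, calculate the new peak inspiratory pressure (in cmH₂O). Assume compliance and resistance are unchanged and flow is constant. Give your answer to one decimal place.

32.7

Flow: 54 L/min ÷ 60 = 0.9 L/s.
PIP = Vt/C + R·V̇ + PEEP (constant-flow equation of motion).
Only the elastic term changes: ΔPIP = ΔVt / C = (595 − 455) / 58.3 = 2.401 cmH2O.
Original PIP = 455/58.3 + 25.0×0.9 + 0 = 30.304 cmH2O; new PIP = 30.304 + (2.401) = 32.705 cmH2O.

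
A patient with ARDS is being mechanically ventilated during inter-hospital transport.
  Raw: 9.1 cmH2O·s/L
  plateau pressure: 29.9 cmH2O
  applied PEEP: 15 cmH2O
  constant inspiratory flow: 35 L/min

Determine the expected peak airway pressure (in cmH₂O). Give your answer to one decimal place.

Flow: 35 L/min ÷ 60 = 0.5833 L/s.
PIP = Pplat + Raw × flow = 29.9 + 9.1 × 0.5833 = 29.9 + 5.308 = 35.208 cmH2O.

35.2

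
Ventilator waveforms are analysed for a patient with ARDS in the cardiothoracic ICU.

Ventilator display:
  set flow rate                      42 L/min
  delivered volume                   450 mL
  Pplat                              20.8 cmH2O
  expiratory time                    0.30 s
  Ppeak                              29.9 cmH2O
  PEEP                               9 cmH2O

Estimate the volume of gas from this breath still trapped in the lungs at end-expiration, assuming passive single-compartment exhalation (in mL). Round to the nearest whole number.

Flow: 42 L/min ÷ 60 = 0.7 L/s.
R = (PIP − Pplat)/V̇ = (29.9 − 20.8) / 0.7 = 9.1/0.7 = 13.0 cmH2O·s/L.
C = Vt/(Pplat − PEEP) = 450.0 / (20.8 − 9) = 450.0/11.8 = 38.136 mL/cmH2O.
τ = R × C = 13.0 × 0.03814 L/cmH2O = 0.4958 s.
Fraction remaining = e^(−Te/τ) = e^(−0.30/0.4958) = 0.546.
Trapped volume = 450.0 × 0.546 = 245.7 mL.

246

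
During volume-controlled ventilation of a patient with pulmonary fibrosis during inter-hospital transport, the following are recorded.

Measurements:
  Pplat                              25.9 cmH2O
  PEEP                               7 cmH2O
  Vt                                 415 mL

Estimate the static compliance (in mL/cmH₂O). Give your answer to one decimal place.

22.0

Cstat = Vt / (Pplat − PEEP) = 415 / (25.9 − 7) = 415 / 18.9 = 21.958 mL/cmH2O.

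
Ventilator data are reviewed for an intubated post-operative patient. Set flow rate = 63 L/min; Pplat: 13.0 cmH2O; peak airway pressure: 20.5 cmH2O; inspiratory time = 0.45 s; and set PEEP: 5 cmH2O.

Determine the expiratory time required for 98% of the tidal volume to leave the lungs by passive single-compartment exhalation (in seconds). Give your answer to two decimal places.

Flow: 63 L/min ÷ 60 = 1.05 L/s.
Vt = flow × Ti = 1.05 L/s × 0.45 s × 1000 mL/L = 472.5 mL.
R = (PIP − Pplat)/V̇ = (20.5 − 13.0) / 1.05 = 7.5/1.05 = 7.143 cmH2O·s/L.
C = Vt/(Pplat − PEEP) = 472.5 / (13.0 − 5) = 472.5/8.0 = 59.063 mL/cmH2O.
τ = R × C = 7.143 × 0.05906 L/cmH2O = 0.4219 s.
t = −τ·ln(1 − 0.98) = −0.4219·ln(0.02) = 1.65 s.

1.65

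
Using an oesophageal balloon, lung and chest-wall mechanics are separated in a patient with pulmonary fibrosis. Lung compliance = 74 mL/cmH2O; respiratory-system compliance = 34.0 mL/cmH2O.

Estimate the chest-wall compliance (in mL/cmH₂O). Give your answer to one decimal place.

62.9

1/Ccw = 1/Crs − 1/CL.
1/Ccw = 1/34.0 − 1/74 = 0.0159.
Ccw = 62.893 mL/cmH2O.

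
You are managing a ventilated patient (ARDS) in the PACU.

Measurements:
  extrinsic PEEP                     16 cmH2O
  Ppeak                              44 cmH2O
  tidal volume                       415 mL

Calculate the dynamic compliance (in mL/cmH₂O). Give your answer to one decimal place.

Dynamic compliance = Vt / (PIP − PEEP) = 415 / (44 − 16) = 415 / 28.0 = 14.821 mL/cmH2O.

14.8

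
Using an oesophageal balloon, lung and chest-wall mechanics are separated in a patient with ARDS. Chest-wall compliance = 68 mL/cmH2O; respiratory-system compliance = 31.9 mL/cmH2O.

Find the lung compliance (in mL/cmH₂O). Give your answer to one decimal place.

60.1

1/CL = 1/Crs − 1/Ccw.
1/CL = 1/31.9 − 1/68 = 0.01664.
CL = 60.096 mL/cmH2O.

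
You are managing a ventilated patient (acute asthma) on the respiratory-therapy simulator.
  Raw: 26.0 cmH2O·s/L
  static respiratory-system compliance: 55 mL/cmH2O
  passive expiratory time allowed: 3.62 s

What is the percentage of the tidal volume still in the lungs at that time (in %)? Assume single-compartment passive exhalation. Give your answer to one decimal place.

8.0

τ = R × C = 26.0 × 55 mL/cmH2O = 26.0 × 0.055 L/cmH2O = 1.43 s.
Passive exhalation: V(t)/V₀ = e^(−t/τ) = e^(−3.62/1.43) = 0.07954.
Fraction remaining = 0.07954 → 7.954%.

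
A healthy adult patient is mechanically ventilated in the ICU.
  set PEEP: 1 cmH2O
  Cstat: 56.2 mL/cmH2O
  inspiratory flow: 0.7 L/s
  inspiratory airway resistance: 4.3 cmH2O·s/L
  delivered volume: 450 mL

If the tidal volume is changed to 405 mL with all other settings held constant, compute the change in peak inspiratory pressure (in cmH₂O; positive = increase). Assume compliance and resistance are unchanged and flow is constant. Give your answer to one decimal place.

-0.8

PIP = Vt/C + R·V̇ + PEEP (constant-flow equation of motion).
Only the elastic term changes: ΔPIP = ΔVt / C = (405 − 450) / 56.2 = -0.8007 cmH2O.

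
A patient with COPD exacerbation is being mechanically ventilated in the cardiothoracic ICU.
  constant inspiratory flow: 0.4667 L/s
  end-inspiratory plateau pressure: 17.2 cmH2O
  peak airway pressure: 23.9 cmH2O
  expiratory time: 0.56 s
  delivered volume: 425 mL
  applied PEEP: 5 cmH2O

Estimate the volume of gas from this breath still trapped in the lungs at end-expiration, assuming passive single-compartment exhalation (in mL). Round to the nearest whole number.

R = (PIP − Pplat)/V̇ = (23.9 − 17.2) / 0.4667 = 6.7/0.4667 = 14.356 cmH2O·s/L.
C = Vt/(Pplat − PEEP) = 425.0 / (17.2 − 5) = 425.0/12.2 = 34.836 mL/cmH2O.
τ = R × C = 14.356 × 0.03484 L/cmH2O = 0.5002 s.
Fraction remaining = e^(−Te/τ) = e^(−0.56/0.5002) = 0.3264.
Trapped volume = 425.0 × 0.3264 = 138.72 mL.

139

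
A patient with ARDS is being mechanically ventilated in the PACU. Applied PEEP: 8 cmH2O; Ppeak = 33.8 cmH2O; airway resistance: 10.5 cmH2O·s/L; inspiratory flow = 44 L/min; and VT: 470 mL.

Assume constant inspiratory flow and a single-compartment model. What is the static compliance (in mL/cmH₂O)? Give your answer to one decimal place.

26.0

Flow: 44 L/min ÷ 60 = 0.7333 L/s.
Equation of motion (constant flow): PIP = Vt/C + R·V̇ + PEEP.
Vt/C = PIP − R·V̇ − PEEP = 33.8 − 10.5×0.7333 − 8 = 33.8 − 7.7 − 8 = 18.1 cmH2O.
C = Vt / 18.1 = 470 / 18.1 = 25.967 mL/cmH2O.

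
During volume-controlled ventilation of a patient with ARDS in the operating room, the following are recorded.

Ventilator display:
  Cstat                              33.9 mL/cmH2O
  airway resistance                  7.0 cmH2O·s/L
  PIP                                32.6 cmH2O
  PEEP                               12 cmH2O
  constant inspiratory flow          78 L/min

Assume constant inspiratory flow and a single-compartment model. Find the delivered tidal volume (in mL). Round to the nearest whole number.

390

Flow: 78 L/min ÷ 60 = 1.3 L/s.
Equation of motion (constant flow): PIP = Vt/C + R·V̇ + PEEP.
Vt/C = PIP − R·V̇ − PEEP = 32.6 − 9.1 − 12 = 11.5 cmH2O.
Vt = C × 11.5 = 33.9 × 11.5 = 389.85 mL.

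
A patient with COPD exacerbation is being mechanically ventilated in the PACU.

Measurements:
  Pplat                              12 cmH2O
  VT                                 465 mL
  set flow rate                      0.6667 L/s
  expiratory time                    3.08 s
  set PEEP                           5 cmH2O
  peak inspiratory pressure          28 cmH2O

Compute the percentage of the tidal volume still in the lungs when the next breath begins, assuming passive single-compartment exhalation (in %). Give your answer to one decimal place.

R = (PIP − Pplat)/V̇ = (28 − 12) / 0.6667 = 16.0/0.6667 = 23.999 cmH2O·s/L.
C = Vt/(Pplat − PEEP) = 465.0 / (12 − 5) = 465.0/7.0 = 66.429 mL/cmH2O.
τ = R × C = 23.999 × 0.06643 L/cmH2O = 1.594 s.
Fraction remaining at end-expiration = e^(−Te/τ) = e^(−3.08/1.594) = 0.1448 → 14.48%.

14.5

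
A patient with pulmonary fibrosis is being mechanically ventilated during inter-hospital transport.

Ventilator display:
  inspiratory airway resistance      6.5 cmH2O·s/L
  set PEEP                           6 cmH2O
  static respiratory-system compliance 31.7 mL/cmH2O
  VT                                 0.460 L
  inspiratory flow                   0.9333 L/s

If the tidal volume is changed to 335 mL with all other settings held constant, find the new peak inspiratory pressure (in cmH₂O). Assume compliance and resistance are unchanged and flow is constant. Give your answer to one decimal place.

PIP = Vt/C + R·V̇ + PEEP (constant-flow equation of motion).
Only the elastic term changes: ΔPIP = ΔVt / C = (335 − 460) / 31.7 = -3.943 cmH2O.
Original PIP = 460/31.7 + 6.5×0.9333 + 6 = 26.577 cmH2O; new PIP = 26.577 + (-3.943) = 22.634 cmH2O.

22.6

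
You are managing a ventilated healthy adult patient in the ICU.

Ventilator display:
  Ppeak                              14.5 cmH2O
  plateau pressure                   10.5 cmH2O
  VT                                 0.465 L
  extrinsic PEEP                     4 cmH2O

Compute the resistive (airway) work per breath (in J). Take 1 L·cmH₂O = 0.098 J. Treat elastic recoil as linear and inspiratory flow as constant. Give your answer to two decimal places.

0.18

With constant inspiratory flow the resistive pressure is constant at PIP − Pplat = 14.5 − 10.5 = 4.0 cmH2O, so resistive work = 4.0 × 0.465 = 1.86 L·cmH2O.
× 0.098 J/(L·cmH2O) → 0.1823 J.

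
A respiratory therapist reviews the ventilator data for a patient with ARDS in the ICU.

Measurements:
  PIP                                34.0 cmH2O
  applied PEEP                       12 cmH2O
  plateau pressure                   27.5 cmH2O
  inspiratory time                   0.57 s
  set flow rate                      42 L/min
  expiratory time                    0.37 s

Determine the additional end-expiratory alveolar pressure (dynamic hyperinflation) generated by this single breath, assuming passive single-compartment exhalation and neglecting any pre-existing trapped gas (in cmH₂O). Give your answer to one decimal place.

3.3

Flow: 42 L/min ÷ 60 = 0.7 L/s.
Vt = flow × Ti = 0.7 L/s × 0.57 s × 1000 mL/L = 399.0 mL.
R = (PIP − Pplat)/V̇ = (34.0 − 27.5) / 0.7 = 6.5/0.7 = 9.286 cmH2O·s/L.
C = Vt/(Pplat − PEEP) = 399.0 / (27.5 − 12) = 399.0/15.5 = 25.742 mL/cmH2O.
τ = R × C = 9.286 × 0.02574 L/cmH2O = 0.239 s.
Fraction remaining = e^(−Te/τ) = e^(−0.37/0.239) = 0.2126; trapped volume = 399.0 × 0.2126 = 84.827 mL.
Additional alveolar pressure from trapping ≈ V_trapped / C = 84.827 / 25.742 = 3.295 cmH2O.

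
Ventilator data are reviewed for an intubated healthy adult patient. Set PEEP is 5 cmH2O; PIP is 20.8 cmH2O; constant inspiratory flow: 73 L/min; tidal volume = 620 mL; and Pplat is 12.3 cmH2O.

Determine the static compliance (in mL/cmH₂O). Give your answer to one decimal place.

84.9

Cstat = Vt / (Pplat − PEEP) = 620 / (12.3 − 5) = 620 / 7.3 = 84.932 mL/cmH2O.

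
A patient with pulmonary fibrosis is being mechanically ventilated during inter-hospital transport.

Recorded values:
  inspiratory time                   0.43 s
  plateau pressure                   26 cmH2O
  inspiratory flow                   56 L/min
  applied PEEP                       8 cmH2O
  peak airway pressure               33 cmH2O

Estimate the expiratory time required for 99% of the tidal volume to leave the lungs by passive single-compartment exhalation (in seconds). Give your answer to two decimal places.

0.77

Flow: 56 L/min ÷ 60 = 0.9333 L/s.
Vt = flow × Ti = 0.9333 L/s × 0.43 s × 1000 mL/L = 401.32 mL.
R = (PIP − Pplat)/V̇ = (33 − 26) / 0.9333 = 7.0/0.9333 = 7.5 cmH2O·s/L.
C = Vt/(Pplat − PEEP) = 401.32 / (26 − 8) = 401.32/18.0 = 22.296 mL/cmH2O.
τ = R × C = 7.5 × 0.0223 L/cmH2O = 0.1673 s.
t = −τ·ln(1 − 0.99) = −0.1673·ln(0.01) = 0.7704 s.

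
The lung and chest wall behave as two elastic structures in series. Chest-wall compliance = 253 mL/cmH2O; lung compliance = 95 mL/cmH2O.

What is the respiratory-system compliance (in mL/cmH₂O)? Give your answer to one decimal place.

69.1

Lung and chest wall are elastances in series: 1/Crs = 1/CL + 1/Ccw.
1/Crs = 1/95 + 1/253 = 0.01448.
Crs = 69.061 mL/cmH2O.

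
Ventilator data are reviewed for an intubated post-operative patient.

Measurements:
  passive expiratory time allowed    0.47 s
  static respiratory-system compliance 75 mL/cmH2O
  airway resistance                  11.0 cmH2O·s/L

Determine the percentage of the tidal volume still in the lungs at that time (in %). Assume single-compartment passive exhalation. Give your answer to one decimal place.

τ = R × C = 11.0 × 75 mL/cmH2O = 11.0 × 0.075 L/cmH2O = 0.825 s.
Passive exhalation: V(t)/V₀ = e^(−t/τ) = e^(−0.47/0.825) = 0.5657.
Fraction remaining = 0.5657 → 56.57%.

56.6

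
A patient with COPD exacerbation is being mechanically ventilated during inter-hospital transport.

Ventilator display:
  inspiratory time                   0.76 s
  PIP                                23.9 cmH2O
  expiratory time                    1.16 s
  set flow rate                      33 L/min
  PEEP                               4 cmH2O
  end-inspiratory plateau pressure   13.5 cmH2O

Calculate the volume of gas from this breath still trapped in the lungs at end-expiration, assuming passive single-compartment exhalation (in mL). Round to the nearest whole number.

Flow: 33 L/min ÷ 60 = 0.55 L/s.
Vt = flow × Ti = 0.55 L/s × 0.76 s × 1000 mL/L = 418.0 mL.
R = (PIP − Pplat)/V̇ = (23.9 − 13.5) / 0.55 = 10.4/0.55 = 18.909 cmH2O·s/L.
C = Vt/(Pplat − PEEP) = 418.0 / (13.5 − 4) = 418.0/9.5 = 44.0 mL/cmH2O.
τ = R × C = 18.909 × 0.044 L/cmH2O = 0.832 s.
Fraction remaining = e^(−Te/τ) = e^(−1.16/0.832) = 0.248.
Trapped volume = 418.0 × 0.248 = 103.66 mL.

104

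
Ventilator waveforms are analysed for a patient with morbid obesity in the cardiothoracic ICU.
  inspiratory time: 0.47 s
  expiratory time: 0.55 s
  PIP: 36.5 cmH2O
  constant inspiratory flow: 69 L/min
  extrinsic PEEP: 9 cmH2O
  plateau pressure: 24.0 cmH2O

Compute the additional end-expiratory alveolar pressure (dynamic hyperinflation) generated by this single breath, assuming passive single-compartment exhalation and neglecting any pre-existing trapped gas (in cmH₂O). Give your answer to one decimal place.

3.7

Flow: 69 L/min ÷ 60 = 1.15 L/s.
Vt = flow × Ti = 1.15 L/s × 0.47 s × 1000 mL/L = 540.5 mL.
R = (PIP − Pplat)/V̇ = (36.5 − 24.0) / 1.15 = 12.5/1.15 = 10.87 cmH2O·s/L.
C = Vt/(Pplat − PEEP) = 540.5 / (24.0 − 9) = 540.5/15.0 = 36.033 mL/cmH2O.
τ = R × C = 10.87 × 0.03603 L/cmH2O = 0.3916 s.
Fraction remaining = e^(−Te/τ) = e^(−0.55/0.3916) = 0.2455; trapped volume = 540.5 × 0.2455 = 132.69 mL.
Additional alveolar pressure from trapping ≈ V_trapped / C = 132.69 / 36.033 = 3.682 cmH2O.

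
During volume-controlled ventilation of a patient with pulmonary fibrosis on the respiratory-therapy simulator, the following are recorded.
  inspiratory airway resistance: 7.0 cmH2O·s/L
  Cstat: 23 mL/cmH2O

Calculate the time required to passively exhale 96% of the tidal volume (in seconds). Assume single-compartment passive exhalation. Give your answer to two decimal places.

0.52

τ = R × C = 7.0 × 23 mL/cmH2O = 7.0 × 0.023 L/cmH2O = 0.161 s.
Exhaled fraction f = 1 − e^(−t/τ) → t = −τ·ln(1 − f) = −0.161·ln(0.04) = 0.5182 s.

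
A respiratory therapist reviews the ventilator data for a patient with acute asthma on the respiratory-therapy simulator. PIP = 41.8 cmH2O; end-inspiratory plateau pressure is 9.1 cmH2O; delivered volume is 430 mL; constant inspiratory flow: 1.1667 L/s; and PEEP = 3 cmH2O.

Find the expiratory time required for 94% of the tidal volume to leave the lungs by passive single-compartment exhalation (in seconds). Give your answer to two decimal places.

R = (PIP − Pplat)/V̇ = (41.8 − 9.1) / 1.1667 = 32.7/1.1667 = 28.028 cmH2O·s/L.
C = Vt/(Pplat − PEEP) = 430.0 / (9.1 − 3) = 430.0/6.1 = 70.492 mL/cmH2O.
τ = R × C = 28.028 × 0.07049 L/cmH2O = 1.976 s.
t = −τ·ln(1 − 0.94) = −1.976·ln(0.06) = 5.559 s.

5.56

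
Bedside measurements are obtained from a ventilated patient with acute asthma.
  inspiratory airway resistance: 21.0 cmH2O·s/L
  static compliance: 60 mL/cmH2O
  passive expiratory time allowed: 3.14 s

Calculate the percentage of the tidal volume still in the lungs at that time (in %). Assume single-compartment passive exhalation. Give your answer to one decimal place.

8.3

τ = R × C = 21.0 × 60 mL/cmH2O = 21.0 × 0.060 L/cmH2O = 1.26 s.
Passive exhalation: V(t)/V₀ = e^(−t/τ) = e^(−3.14/1.26) = 0.08274.
Fraction remaining = 0.08274 → 8.274%.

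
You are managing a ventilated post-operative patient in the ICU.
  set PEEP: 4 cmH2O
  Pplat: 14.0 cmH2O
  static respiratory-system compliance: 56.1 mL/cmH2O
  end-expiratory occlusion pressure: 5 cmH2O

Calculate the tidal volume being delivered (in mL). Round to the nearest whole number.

End-expiratory occlusion gives total PEEP = 5 cmH2O (intrinsic PEEP = 5 − 4 = 1). Use total PEEP for the elastic gradient.
Vt = Cstat × (Pplat − PEEPtotal) = 56.1 × (14.0 − 5) = 56.1 × 9.0 = 504.9 mL.

505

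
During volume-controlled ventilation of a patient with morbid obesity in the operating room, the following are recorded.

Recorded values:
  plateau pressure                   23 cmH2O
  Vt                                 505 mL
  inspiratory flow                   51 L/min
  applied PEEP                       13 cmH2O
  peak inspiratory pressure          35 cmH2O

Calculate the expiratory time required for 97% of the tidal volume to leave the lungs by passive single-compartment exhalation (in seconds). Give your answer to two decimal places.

Flow: 51 L/min ÷ 60 = 0.85 L/s.
R = (PIP − Pplat)/V̇ = (35 − 23) / 0.85 = 12.0/0.85 = 14.118 cmH2O·s/L.
C = Vt/(Pplat − PEEP) = 505.0 / (23 − 13) = 505.0/10.0 = 50.5 mL/cmH2O.
τ = R × C = 14.118 × 0.0505 L/cmH2O = 0.713 s.
t = −τ·ln(1 − 0.97) = −0.713·ln(0.03) = 2.5 s.

2.50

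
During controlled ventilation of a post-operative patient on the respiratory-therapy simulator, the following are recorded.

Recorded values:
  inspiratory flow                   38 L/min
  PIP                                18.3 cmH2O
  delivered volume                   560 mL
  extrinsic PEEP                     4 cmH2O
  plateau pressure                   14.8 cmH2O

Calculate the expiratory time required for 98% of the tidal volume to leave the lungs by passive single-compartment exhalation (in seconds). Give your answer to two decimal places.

Flow: 38 L/min ÷ 60 = 0.6333 L/s.
R = (PIP − Pplat)/V̇ = (18.3 − 14.8) / 0.6333 = 3.5/0.6333 = 5.527 cmH2O·s/L.
C = Vt/(Pplat − PEEP) = 560.0 / (14.8 − 4) = 560.0/10.8 = 51.852 mL/cmH2O.
τ = R × C = 5.527 × 0.05185 L/cmH2O = 0.2866 s.
t = −τ·ln(1 − 0.98) = −0.2866·ln(0.02) = 1.121 s.

1.12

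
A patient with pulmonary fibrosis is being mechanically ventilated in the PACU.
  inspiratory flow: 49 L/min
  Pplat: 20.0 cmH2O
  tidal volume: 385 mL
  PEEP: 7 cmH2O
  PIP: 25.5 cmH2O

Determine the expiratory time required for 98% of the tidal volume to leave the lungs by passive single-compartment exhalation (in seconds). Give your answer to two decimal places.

Flow: 49 L/min ÷ 60 = 0.8167 L/s.
R = (PIP − Pplat)/V̇ = (25.5 − 20.0) / 0.8167 = 5.5/0.8167 = 6.734 cmH2O·s/L.
C = Vt/(Pplat − PEEP) = 385.0 / (20.0 − 7) = 385.0/13.0 = 29.615 mL/cmH2O.
τ = R × C = 6.734 × 0.02962 L/cmH2O = 0.1995 s.
t = −τ·ln(1 − 0.98) = −0.1995·ln(0.02) = 0.7804 s.

0.78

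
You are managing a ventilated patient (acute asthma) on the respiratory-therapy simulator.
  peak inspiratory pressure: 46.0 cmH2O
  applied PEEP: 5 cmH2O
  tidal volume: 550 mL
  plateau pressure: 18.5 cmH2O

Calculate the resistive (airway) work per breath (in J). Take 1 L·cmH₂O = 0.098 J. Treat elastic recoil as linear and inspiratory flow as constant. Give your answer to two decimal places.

1.48

With constant inspiratory flow the resistive pressure is constant at PIP − Pplat = 46.0 − 18.5 = 27.5 cmH2O, so resistive work = 27.5 × 0.550 = 15.125 L·cmH2O.
× 0.098 J/(L·cmH2O) → 1.482 J.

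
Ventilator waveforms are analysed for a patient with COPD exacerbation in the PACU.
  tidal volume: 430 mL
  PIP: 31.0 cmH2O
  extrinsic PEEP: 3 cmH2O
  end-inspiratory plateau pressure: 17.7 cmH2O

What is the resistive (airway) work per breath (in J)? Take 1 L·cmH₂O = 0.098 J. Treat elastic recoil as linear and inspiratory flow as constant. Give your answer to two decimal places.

With constant inspiratory flow the resistive pressure is constant at PIP − Pplat = 31.0 − 17.7 = 13.3 cmH2O, so resistive work = 13.3 × 0.430 = 5.719 L·cmH2O.
× 0.098 J/(L·cmH2O) → 0.5605 J.

0.56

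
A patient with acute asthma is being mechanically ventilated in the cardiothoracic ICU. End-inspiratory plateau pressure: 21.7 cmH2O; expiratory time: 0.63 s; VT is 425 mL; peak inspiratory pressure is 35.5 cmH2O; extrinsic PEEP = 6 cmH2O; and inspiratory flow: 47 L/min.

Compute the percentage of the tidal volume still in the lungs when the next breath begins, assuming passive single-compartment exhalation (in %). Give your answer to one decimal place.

26.7

Flow: 47 L/min ÷ 60 = 0.7833 L/s.
R = (PIP − Pplat)/V̇ = (35.5 − 21.7) / 0.7833 = 13.8/0.7833 = 17.618 cmH2O·s/L.
C = Vt/(Pplat − PEEP) = 425.0 / (21.7 − 6) = 425.0/15.7 = 27.07 mL/cmH2O.
τ = R × C = 17.618 × 0.02707 L/cmH2O = 0.4769 s.
Fraction remaining at end-expiration = e^(−Te/τ) = e^(−0.63/0.4769) = 0.2669 → 26.69%.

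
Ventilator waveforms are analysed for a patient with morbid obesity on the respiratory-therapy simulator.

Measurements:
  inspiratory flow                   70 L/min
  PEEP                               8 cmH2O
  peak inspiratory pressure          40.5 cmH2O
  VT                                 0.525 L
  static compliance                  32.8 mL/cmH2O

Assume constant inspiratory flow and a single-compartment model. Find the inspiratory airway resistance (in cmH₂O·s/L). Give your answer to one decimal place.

Flow: 70 L/min ÷ 60 = 1.1667 L/s.
Equation of motion (constant flow): PIP = Vt/C + R·V̇ + PEEP.
R·V̇ = PIP − Vt/C − PEEP = 40.5 − 525/32.8 − 8 = 40.5 − 16.006 − 8 = 16.494 cmH2O.
R = 16.494 / 1.1667 = 14.137 cmH2O·s/L.

14.1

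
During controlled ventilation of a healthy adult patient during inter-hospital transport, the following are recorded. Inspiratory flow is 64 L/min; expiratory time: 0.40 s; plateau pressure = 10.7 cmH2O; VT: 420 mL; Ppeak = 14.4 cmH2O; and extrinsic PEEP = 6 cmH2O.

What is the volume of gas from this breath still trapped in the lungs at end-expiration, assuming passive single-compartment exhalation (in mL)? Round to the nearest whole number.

116

Flow: 64 L/min ÷ 60 = 1.0667 L/s.
R = (PIP − Pplat)/V̇ = (14.4 − 10.7) / 1.0667 = 3.7/1.0667 = 3.469 cmH2O·s/L.
C = Vt/(Pplat − PEEP) = 420.0 / (10.7 − 6) = 420.0/4.7 = 89.362 mL/cmH2O.
τ = R × C = 3.469 × 0.08936 L/cmH2O = 0.31 s.
Fraction remaining = e^(−Te/τ) = e^(−0.40/0.31) = 0.2752.
Trapped volume = 420.0 × 0.2752 = 115.58 mL.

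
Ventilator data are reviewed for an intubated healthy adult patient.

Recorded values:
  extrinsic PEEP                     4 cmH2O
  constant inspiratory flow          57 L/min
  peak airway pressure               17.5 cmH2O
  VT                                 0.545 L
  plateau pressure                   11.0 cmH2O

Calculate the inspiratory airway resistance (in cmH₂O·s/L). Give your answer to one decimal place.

Flow: 57 L/min ÷ 60 = 0.95 L/s.
Raw = (PIP − Pplat) / flow = (17.5 − 11.0) / 0.95 = 6.5 / 0.95 = 6.842 cmH2O·s/L.

6.8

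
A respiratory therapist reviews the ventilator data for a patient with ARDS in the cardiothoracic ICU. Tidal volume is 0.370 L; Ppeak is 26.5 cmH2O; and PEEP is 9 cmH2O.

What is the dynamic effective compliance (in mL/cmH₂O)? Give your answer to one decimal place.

Dynamic compliance = Vt / (PIP − PEEP) = 370 / (26.5 − 9) = 370 / 17.5 = 21.143 mL/cmH2O.

21.1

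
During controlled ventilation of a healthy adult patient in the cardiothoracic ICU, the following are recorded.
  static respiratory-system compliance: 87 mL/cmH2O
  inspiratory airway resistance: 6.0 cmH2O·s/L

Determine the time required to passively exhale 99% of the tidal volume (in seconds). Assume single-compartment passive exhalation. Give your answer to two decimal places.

2.40

τ = R × C = 6.0 × 87 mL/cmH2O = 6.0 × 0.087 L/cmH2O = 0.522 s.
Exhaled fraction f = 1 − e^(−t/τ) → t = −τ·ln(1 − f) = −0.522·ln(0.01) = 2.404 s.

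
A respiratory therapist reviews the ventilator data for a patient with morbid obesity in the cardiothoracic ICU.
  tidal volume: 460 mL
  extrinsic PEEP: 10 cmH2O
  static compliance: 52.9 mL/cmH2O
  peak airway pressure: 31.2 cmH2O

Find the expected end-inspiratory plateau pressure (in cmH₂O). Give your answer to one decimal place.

18.7

Pplat = PEEP + Vt / Cstat = 10 + 460 / 52.9 = 10 + 8.696 = 18.696 cmH2O.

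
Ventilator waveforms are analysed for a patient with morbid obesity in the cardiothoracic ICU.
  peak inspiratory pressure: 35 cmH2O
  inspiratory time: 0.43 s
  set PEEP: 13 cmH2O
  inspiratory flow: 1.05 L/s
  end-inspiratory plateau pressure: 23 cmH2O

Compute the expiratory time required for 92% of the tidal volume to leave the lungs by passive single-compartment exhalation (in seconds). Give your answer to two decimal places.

1.30

Vt = flow × Ti = 1.05 L/s × 0.43 s × 1000 mL/L = 451.5 mL.
R = (PIP − Pplat)/V̇ = (35 − 23) / 1.05 = 12.0/1.05 = 11.429 cmH2O·s/L.
C = Vt/(Pplat − PEEP) = 451.5 / (23 − 13) = 451.5/10.0 = 45.15 mL/cmH2O.
τ = R × C = 11.429 × 0.04515 L/cmH2O = 0.516 s.
t = −τ·ln(1 − 0.92) = −0.516·ln(0.08) = 1.303 s.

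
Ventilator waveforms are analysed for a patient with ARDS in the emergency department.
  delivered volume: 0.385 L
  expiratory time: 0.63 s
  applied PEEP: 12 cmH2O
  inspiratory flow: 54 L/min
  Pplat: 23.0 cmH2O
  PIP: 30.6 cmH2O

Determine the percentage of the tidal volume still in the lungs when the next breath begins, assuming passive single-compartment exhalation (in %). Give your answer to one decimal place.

11.9

Flow: 54 L/min ÷ 60 = 0.9 L/s.
R = (PIP − Pplat)/V̇ = (30.6 − 23.0) / 0.9 = 7.6/0.9 = 8.444 cmH2O·s/L.
C = Vt/(Pplat − PEEP) = 385.0 / (23.0 − 12) = 385.0/11.0 = 35.0 mL/cmH2O.
τ = R × C = 8.444 × 0.035 L/cmH2O = 0.2955 s.
Fraction remaining at end-expiration = e^(−Te/τ) = e^(−0.63/0.2955) = 0.1186 → 11.86%.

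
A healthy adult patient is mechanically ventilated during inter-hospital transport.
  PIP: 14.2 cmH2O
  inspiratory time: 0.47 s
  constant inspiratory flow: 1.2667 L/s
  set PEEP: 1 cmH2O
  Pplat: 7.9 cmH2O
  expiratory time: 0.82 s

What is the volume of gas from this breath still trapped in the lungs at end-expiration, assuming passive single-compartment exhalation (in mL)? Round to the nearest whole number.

Vt = flow × Ti = 1.2667 L/s × 0.47 s × 1000 mL/L = 595.35 mL.
R = (PIP − Pplat)/V̇ = (14.2 − 7.9) / 1.2667 = 6.3/1.2667 = 4.974 cmH2O·s/L.
C = Vt/(Pplat − PEEP) = 595.35 / (7.9 − 1) = 595.35/6.9 = 86.283 mL/cmH2O.
τ = R × C = 4.974 × 0.08628 L/cmH2O = 0.4292 s.
Fraction remaining = e^(−Te/τ) = e^(−0.82/0.4292) = 0.148.
Trapped volume = 595.35 × 0.148 = 88.112 mL.

88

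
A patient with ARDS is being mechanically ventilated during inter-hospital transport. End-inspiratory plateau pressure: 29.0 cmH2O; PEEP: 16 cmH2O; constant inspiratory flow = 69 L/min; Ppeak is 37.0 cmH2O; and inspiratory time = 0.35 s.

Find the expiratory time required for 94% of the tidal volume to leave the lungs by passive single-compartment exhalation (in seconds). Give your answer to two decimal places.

0.61

Flow: 69 L/min ÷ 60 = 1.15 L/s.
Vt = flow × Ti = 1.15 L/s × 0.35 s × 1000 mL/L = 402.5 mL.
R = (PIP − Pplat)/V̇ = (37.0 − 29.0) / 1.15 = 8.0/1.15 = 6.957 cmH2O·s/L.
C = Vt/(Pplat − PEEP) = 402.5 / (29.0 − 16) = 402.5/13.0 = 30.962 mL/cmH2O.
τ = R × C = 6.957 × 0.03096 L/cmH2O = 0.2154 s.
t = −τ·ln(1 − 0.94) = −0.2154·ln(0.06) = 0.606 s.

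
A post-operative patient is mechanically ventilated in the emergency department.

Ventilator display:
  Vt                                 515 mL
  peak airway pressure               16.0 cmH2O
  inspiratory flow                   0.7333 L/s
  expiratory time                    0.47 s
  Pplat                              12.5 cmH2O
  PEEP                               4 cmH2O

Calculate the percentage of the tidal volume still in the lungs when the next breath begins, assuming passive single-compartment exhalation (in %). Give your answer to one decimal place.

19.7

R = (PIP − Pplat)/V̇ = (16.0 − 12.5) / 0.7333 = 3.5/0.7333 = 4.773 cmH2O·s/L.
C = Vt/(Pplat − PEEP) = 515.0 / (12.5 − 4) = 515.0/8.5 = 60.588 mL/cmH2O.
τ = R × C = 4.773 × 0.06059 L/cmH2O = 0.2892 s.
Fraction remaining at end-expiration = e^(−Te/τ) = e^(−0.47/0.2892) = 0.1969 → 19.69%.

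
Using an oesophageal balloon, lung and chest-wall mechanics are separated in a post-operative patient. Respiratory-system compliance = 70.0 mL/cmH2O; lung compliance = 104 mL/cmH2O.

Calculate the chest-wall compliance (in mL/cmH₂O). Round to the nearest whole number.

214

1/Ccw = 1/Crs − 1/CL.
1/Ccw = 1/70.0 − 1/104 = 0.00467.
Ccw = 214.13 mL/cmH2O.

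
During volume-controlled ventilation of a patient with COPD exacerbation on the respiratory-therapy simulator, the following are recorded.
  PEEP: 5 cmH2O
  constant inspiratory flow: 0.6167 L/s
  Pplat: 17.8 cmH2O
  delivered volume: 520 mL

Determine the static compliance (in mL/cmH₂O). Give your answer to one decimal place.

40.6

Cstat = Vt / (Pplat − PEEP) = 520 / (17.8 − 5) = 520 / 12.8 = 40.625 mL/cmH2O.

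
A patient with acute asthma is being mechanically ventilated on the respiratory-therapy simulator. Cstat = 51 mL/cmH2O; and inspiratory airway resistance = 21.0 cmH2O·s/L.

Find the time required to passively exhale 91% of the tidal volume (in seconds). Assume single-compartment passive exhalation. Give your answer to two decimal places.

τ = R × C = 21.0 × 51 mL/cmH2O = 21.0 × 0.051 L/cmH2O = 1.071 s.
Exhaled fraction f = 1 − e^(−t/τ) → t = −τ·ln(1 − f) = −1.071·ln(0.09) = 2.579 s.

2.58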